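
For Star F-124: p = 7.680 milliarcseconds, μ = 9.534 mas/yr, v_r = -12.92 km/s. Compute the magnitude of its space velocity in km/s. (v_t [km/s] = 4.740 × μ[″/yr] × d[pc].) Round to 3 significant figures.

d = 1/p = 1/0.007680″ = 130.21 pc.
μ = 9.534 mas/yr = 0.009534 ″/yr.
v_t = 4.740 μ d = 4.740 × 0.009534 × 130.21 = 5.8843 km/s.
v = √(v_r² + v_t²) = √((-12.92)² + 5.8843²) = √201.551 = 14.197 km/s.

14.2 km/s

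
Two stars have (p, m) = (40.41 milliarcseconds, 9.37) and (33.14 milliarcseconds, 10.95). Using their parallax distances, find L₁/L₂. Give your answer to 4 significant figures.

d₁ = 1/p₁ = 1/0.04041″ = 24.746 pc; d₂ = 1/p₂ = 1/0.03314″ = 30.175 pc.
M₁ = m₁ − 5 log₁₀ d₁ + 5 = 9.37 − 6.9675 + 5 = 7.4025.
M₂ = 10.95 − 7.3982 + 5 = 8.5518.
L₁/L₂ = 10^(0.4(M₂ − M₁)) = 10^(0.4 × 1.1493) = 10^0.45972 = 2.8822.

L₁/L₂ = 2.882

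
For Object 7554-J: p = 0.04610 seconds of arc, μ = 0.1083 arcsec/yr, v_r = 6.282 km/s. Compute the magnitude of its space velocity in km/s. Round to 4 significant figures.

12.79 km/s

d = 1/p = 1/0.04610″ = 21.692 pc.
v_t = 4.740 μ d = 4.740 × 0.1083 × 21.692 = 11.135 km/s.
v = √(v_r² + v_t²) = √(6.282² + 11.135²) = √163.452 = 12.785 km/s.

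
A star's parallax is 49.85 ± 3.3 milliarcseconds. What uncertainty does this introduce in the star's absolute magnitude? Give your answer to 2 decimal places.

σ_M = 0.14 mag

M = m − 5 log₁₀ d + 5 = m + 5 log₁₀ p + 5, so ∂M/∂p = 5/(p ln 10).
σ_M = (5/ln 10) · (σ_p/p) = 2.1715 × 3.3/49.85 = 2.1715 × 0.066199 = 0.14375.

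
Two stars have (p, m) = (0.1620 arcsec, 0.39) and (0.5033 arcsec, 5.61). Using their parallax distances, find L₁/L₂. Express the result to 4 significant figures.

d₁ = 1/p₁ = 1/0.1620″ = 6.1728 pc; d₂ = 1/p₂ = 1/0.5033″ = 1.9869 pc.
M₁ = m₁ − 5 log₁₀ d₁ + 5 = 0.39 − 3.9524 + 5 = 1.4376.
M₂ = 5.61 − 1.4909 + 5 = 9.1191.
L₁/L₂ = 10^(0.4(M₂ − M₁)) = 10^(0.4 × 7.6815) = 10^3.07260 = 1182.

L₁/L₂ = 1182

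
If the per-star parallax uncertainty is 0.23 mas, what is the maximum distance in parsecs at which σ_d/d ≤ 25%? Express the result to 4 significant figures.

σ_d/d = σ_p/p, so the condition is σ_p/p ≤ 0.25, i.e. p ≥ σ_p/0.25.
p_min = 0.23/0.25 = 0.92 mas = 0.00092 arcsec.
d_max = 1/p_min = 1/0.00092 = 1087 pc.

1087 pc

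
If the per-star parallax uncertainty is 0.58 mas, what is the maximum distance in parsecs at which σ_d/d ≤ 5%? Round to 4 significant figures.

σ_d/d = σ_p/p, so the condition is σ_p/p ≤ 0.05, i.e. p ≥ σ_p/0.05.
p_min = 0.58/0.05 = 11.6 mas = 0.0116 arcsec.
d_max = 1/p_min = 1/0.0116 = 86.207 pc.

86.21 pc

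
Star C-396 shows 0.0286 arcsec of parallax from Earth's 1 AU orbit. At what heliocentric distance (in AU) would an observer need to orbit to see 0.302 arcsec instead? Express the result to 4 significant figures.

10.56 AU

Parallax scales linearly with baseline: p ∝ B, so B = p_target / p_Earth × 1 AU.
B = 0.302 / 0.0286 = 10.559 AU.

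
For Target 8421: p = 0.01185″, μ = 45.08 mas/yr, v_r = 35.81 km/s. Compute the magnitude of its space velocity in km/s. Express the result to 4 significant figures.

d = 1/p = 1/0.01185″ = 84.388 pc.
μ = 45.08 mas/yr = 0.04508 ″/yr.
v_t = 4.740 μ d = 4.740 × 0.04508 × 84.388 = 18.032 km/s.
v = √(v_r² + v_t²) = √(35.81² + 18.032²) = √1607.51 = 40.094 km/s.

40.09 km/s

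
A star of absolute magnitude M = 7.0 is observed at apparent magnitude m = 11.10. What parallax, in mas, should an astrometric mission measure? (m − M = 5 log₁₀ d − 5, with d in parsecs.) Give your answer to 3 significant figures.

15.1 mas

m − M = 11.10 − 7.0 = 4.10.
d = 10^((m−M)/5 + 1) = 10^1.820 = 66.069 pc.
p = 1/d = 1/66.069 = 0.015136 arcsec = 15.136 mas.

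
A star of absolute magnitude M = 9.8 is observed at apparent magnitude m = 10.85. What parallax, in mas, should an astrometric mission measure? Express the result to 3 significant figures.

m − M = 10.85 − 9.8 = 1.05.
d = 10^((m−M)/5 + 1) = 10^1.210 = 16.218 pc.
p = 1/d = 1/16.218 = 0.06166 arcsec = 61.66 mas.

61.7 mas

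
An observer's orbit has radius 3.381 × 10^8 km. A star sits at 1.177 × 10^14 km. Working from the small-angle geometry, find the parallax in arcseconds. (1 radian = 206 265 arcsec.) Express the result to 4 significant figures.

0.5925 arcsec

θ ≈ B/d = (3.381 × 10^8) / (1.177 × 10^14) = 2.8726 × 10^-6 rad.
In arcseconds: 2.8726 × 10^-6 × 206265 = 0.59252″.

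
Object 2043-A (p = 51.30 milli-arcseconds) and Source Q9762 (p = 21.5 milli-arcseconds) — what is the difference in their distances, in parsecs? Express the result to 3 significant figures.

27.0 pc

d_A = 1/0.05130″ = 19.493 pc; d_B = 1/0.02150″ = 46.512 pc.
|d_B − d_A| = |46.512 − 19.493| = 27.019 pc.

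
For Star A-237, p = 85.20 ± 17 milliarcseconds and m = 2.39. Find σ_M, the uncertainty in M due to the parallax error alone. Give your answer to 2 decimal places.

M = m − 5 log₁₀ d + 5 = m + 5 log₁₀ p + 5, so ∂M/∂p = 5/(p ln 10).
σ_M = (5/ln 10) · (σ_p/p) = 2.1715 × 17/85.20 = 2.1715 × 0.19953 = 0.43328.

σ_M = 0.43 mag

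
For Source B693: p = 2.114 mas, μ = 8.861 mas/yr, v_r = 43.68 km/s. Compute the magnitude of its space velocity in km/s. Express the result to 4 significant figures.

47.99 km/s

d = 1/p = 1/0.002114″ = 473.04 pc.
μ = 8.861 mas/yr = 0.008861 ″/yr.
v_t = 4.740 μ d = 4.740 × 0.008861 × 473.04 = 19.868 km/s.
v = √(v_r² + v_t²) = √(43.68² + 19.868²) = √2302.68 = 47.986 km/s.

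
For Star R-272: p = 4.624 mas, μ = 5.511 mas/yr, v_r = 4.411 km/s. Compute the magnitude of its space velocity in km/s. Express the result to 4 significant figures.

7.167 km/s

d = 1/p = 1/0.004624″ = 216.26 pc.
μ = 5.511 mas/yr = 0.005511 ″/yr.
v_t = 4.740 μ d = 4.740 × 0.005511 × 216.26 = 5.6492 km/s.
v = √(v_r² + v_t²) = √(4.411² + 5.6492²) = √51.3704 = 7.1673 km/s.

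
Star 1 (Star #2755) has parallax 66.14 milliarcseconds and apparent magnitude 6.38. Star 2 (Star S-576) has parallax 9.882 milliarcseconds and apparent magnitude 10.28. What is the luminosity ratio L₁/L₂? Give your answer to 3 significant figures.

L₁/L₂ = 0.811

d₁ = 1/p₁ = 1/0.06614″ = 15.119 pc; d₂ = 1/p₂ = 1/0.009882″ = 101.19 pc.
M₁ = m₁ − 5 log₁₀ d₁ + 5 = 6.38 − 5.8976 + 5 = 5.4824.
M₂ = 10.28 − 10.0257 + 5 = 5.2543.
L₁/L₂ = 10^(0.4(M₂ − M₁)) = 10^(0.4 × (-0.2281)) = 10^(-0.09124) = 0.81051.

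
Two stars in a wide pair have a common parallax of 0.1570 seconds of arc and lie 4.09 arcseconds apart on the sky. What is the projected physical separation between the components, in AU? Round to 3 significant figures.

d = 1/p = 1/0.1570″ = 6.3694 pc.
At distance d (pc), an angle of θ arcsec spans θ·d AU: s = 4.09 × 6.3694 = 26.051 AU.

26.1 AU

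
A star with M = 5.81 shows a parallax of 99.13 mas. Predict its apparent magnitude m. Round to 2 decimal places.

m = 5.83

d = 1/p = 1/0.09913″ = 10.088 pc.
m − M = 5 log₁₀ d − 5 = 5 log₁₀(10.088) − 5 = 5.0190 − 5 = 0.0190.
m = M + (m − M) = 5.81 + 0.0190 = 5.83.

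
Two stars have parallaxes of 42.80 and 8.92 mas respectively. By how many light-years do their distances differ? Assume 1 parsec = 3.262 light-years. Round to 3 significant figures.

d_A = 1/0.04280″ = 23.364 pc; d_B = 1/0.008920″ = 112.11 pc.
|d_B − d_A| = |112.11 − 23.364| = 88.746 pc = 88.746 × 3.262 ly = 289.49 ly.

289 ly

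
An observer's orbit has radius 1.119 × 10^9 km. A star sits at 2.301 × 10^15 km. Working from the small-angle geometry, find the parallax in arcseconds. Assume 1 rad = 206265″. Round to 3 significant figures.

0.100 arcsec

θ ≈ B/d = (1.119 × 10^9) / (2.301 × 10^15) = 4.8631 × 10^-7 rad.
In arcseconds: 4.8631 × 10^-7 × 206265 = 0.10031″.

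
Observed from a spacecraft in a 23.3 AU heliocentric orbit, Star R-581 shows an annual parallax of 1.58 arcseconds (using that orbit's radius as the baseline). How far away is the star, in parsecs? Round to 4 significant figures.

14.75 pc

With baseline B (in AU) and parallax p (in arcsec), d = B/p parsecs.
d = 23.3 / 1.58 = 14.747 pc.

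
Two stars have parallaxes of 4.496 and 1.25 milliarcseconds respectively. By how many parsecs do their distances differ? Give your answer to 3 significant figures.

578 pc

d_A = 1/0.004496″ = 222.42 pc; d_B = 1/0.001250″ = 800 pc.
|d_B − d_A| = |800 − 222.42| = 577.58 pc.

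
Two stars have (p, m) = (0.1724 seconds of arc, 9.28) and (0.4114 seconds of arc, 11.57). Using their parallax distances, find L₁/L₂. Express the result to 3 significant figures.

L₁/L₂ = 46.9

d₁ = 1/p₁ = 1/0.1724″ = 5.8005 pc; d₂ = 1/p₂ = 1/0.4114″ = 2.4307 pc.
M₁ = m₁ − 5 log₁₀ d₁ + 5 = 9.28 − 3.8173 + 5 = 10.4627.
M₂ = 11.57 − 1.9287 + 5 = 14.6413.
L₁/L₂ = 10^(0.4(M₂ − M₁)) = 10^(0.4 × 4.1786) = 10^1.67144 = 46.929.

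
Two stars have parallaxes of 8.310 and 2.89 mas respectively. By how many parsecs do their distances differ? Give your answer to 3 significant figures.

226 pc

d_A = 1/0.008310″ = 120.34 pc; d_B = 1/0.002890″ = 346.02 pc.
|d_B − d_A| = |346.02 − 120.34| = 225.68 pc.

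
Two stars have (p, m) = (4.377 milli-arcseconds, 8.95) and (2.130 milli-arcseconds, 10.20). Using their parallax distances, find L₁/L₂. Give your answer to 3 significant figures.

L₁/L₂ = 0.749

d₁ = 1/p₁ = 1/0.004377″ = 228.47 pc; d₂ = 1/p₂ = 1/0.002130″ = 469.48 pc.
M₁ = m₁ − 5 log₁₀ d₁ + 5 = 8.95 − 11.7941 + 5 = 2.1559.
M₂ = 10.20 − 13.3581 + 5 = 1.8419.
L₁/L₂ = 10^(0.4(M₂ − M₁)) = 10^(0.4 × (-0.3140)) = 10^(-0.12560) = 0.74886.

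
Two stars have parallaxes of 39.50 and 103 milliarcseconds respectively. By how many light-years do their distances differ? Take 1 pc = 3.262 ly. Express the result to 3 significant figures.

d_A = 1/0.03950″ = 25.316 pc; d_B = 1/0.1030″ = 9.7087 pc.
|d_B − d_A| = |9.7087 − 25.316| = 15.607 pc = 15.607 × 3.262 ly = 50.91 ly.

50.9 ly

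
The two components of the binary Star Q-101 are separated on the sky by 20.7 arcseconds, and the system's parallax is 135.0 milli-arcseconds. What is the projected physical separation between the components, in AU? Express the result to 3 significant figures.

153 AU

d = 1/p = 1/0.1350″ = 7.4074 pc.
At distance d (pc), an angle of θ arcsec spans θ·d AU: s = 20.7 × 7.4074 = 153.33 AU.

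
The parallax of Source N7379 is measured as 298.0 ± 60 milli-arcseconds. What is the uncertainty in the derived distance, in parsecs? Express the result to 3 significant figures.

d = 1/p, so σ_d = σ_p / p².
σ_d = 0.0600 / (0.2980)² = 0.0600 / 0.088804 = 0.67565 pc.

0.676 pc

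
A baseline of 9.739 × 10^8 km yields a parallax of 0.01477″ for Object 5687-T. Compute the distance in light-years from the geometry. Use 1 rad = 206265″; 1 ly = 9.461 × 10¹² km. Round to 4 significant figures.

θ = 0.01477″ = 0.01477/206265 = 7.1607 × 10^-8 rad.
d = B/θ = (9.739 × 10^8) / (7.1607 × 10^-8) = 1.3601 × 10^16 km = (1.3601 × 10^16) / (9.461 × 10^12) ly = 1437.6 ly.

1438 ly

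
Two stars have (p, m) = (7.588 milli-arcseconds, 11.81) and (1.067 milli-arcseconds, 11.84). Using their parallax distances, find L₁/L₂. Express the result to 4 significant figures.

L₁/L₂ = 0.02033

d₁ = 1/p₁ = 1/0.007588″ = 131.79 pc; d₂ = 1/p₂ = 1/0.001067″ = 937.21 pc.
M₁ = m₁ − 5 log₁₀ d₁ + 5 = 11.81 − 10.5994 + 5 = 6.2106.
M₂ = 11.84 − 14.8592 + 5 = 1.9808.
L₁/L₂ = 10^(0.4(M₂ − M₁)) = 10^(0.4 × (-4.2298)) = 10^(-1.69192) = 0.020327.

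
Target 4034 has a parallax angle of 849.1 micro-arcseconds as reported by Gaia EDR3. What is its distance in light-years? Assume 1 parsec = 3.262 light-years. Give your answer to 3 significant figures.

p = 849.1 micro-arcseconds = 0.0008491 arcsec.
d = 1/p = 1/0.0008491 = 1177.7 pc.
In light-years: 1177.7 × 3.262 = 3841.7 ly.

3840 light years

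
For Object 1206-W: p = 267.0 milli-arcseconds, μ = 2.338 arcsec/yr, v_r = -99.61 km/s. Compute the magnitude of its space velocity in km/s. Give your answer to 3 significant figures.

d = 1/p = 1/0.2670″ = 3.7453 pc.
v_t = 4.740 μ d = 4.740 × 2.338 × 3.7453 = 41.506 km/s.
v = √(v_r² + v_t²) = √((-99.61)² + 41.506²) = √11644.9 = 107.91 km/s.

108 km/s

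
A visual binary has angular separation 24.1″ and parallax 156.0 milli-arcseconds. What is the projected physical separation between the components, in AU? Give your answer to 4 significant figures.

154.5 AU

d = 1/p = 1/0.1560″ = 6.4103 pc.
At distance d (pc), an angle of θ arcsec spans θ·d AU: s = 24.1 × 6.4103 = 154.49 AU.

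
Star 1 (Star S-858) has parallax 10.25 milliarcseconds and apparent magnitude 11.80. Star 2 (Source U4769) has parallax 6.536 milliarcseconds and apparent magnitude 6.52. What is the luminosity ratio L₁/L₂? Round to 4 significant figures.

d₁ = 1/p₁ = 1/0.01025″ = 97.561 pc; d₂ = 1/p₂ = 1/0.006536″ = 153 pc.
M₁ = m₁ − 5 log₁₀ d₁ + 5 = 11.80 − 9.9464 + 5 = 6.8536.
M₂ = 6.52 − 10.9235 + 5 = 0.5965.
L₁/L₂ = 10^(0.4(M₂ − M₁)) = 10^(0.4 × (-6.2571)) = 10^(-2.50284) = 0.0031417.

L₁/L₂ = 0.003142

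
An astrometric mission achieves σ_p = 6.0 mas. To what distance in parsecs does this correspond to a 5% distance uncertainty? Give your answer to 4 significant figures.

σ_d/d = σ_p/p, so the condition is σ_p/p ≤ 0.05, i.e. p ≥ σ_p/0.05.
p_min = 6.0/0.05 = 120 mas = 0.12 arcsec.
d_max = 1/p_min = 1/0.12 = 8.3333 pc.

8.333 pc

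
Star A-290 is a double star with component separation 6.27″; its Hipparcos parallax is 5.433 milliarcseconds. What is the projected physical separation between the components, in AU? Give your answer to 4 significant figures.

d = 1/p = 1/0.005433″ = 184.06 pc.
At distance d (pc), an angle of θ arcsec spans θ·d AU: s = 6.27 × 184.06 = 1154.1 AU.

1154 AU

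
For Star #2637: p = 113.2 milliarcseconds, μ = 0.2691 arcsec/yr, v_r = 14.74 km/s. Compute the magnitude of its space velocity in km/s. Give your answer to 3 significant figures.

18.6 km/s

d = 1/p = 1/0.1132″ = 8.8339 pc.
v_t = 4.740 μ d = 4.740 × 0.2691 × 8.8339 = 11.268 km/s.
v = √(v_r² + v_t²) = √(14.74² + 11.268²) = √344.235 = 18.554 km/s.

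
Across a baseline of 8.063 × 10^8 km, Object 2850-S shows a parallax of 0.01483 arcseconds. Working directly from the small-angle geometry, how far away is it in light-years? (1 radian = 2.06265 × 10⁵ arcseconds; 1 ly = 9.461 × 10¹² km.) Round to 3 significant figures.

1190 ly

θ = 0.01483″ = 0.01483/206265 = 7.1898 × 10^-8 rad.
d = B/θ = (8.063 × 10^8) / (7.1898 × 10^-8) = 1.1214 × 10^16 km = (1.1214 × 10^16) / (9.461 × 10^12) ly = 1185.3 ly.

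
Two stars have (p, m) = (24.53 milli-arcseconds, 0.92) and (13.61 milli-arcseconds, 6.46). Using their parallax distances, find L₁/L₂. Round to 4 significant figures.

d₁ = 1/p₁ = 1/0.02453″ = 40.766 pc; d₂ = 1/p₂ = 1/0.01361″ = 73.475 pc.
M₁ = m₁ − 5 log₁₀ d₁ + 5 = 0.92 − 8.0515 + 5 = -2.1315.
M₂ = 6.46 − 9.3307 + 5 = 2.1293.
L₁/L₂ = 10^(0.4(M₂ − M₁)) = 10^(0.4 × 4.2608) = 10^1.70432 = 50.62.

L₁/L₂ = 50.62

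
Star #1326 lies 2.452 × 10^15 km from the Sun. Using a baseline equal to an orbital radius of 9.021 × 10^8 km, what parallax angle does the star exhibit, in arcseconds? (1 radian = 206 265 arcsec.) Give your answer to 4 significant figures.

θ ≈ B/d = (9.021 × 10^8) / (2.452 × 10^15) = 3.6790 × 10^-7 rad.
In arcseconds: 3.6790 × 10^-7 × 206265 = 0.075885″.

0.07589 arcsec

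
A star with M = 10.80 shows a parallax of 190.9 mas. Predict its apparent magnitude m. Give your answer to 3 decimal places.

d = 1/p = 1/0.1909″ = 5.2383 pc.
m − M = 5 log₁₀ d − 5 = 5 log₁₀(5.2383) − 5 = 3.5960 − 5 = -1.4040.
m = M + (m − M) = 10.80 + (-1.4040) = 9.396.

m = 9.396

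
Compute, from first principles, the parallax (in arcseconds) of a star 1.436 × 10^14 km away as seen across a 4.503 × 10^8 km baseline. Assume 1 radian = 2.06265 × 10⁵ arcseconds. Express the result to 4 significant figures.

0.6468 arcsec

θ ≈ B/d = (4.503 × 10^8) / (1.436 × 10^14) = 3.1358 × 10^-6 rad.
In arcseconds: 3.1358 × 10^-6 × 206265 = 0.64681″.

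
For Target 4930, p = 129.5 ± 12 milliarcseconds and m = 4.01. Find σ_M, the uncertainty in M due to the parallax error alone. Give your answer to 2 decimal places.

σ_M = 0.20 mag

M = m − 5 log₁₀ d + 5 = m + 5 log₁₀ p + 5, so ∂M/∂p = 5/(p ln 10).
σ_M = (5/ln 10) · (σ_p/p) = 2.1715 × 12/129.5 = 2.1715 × 0.092664 = 0.20122.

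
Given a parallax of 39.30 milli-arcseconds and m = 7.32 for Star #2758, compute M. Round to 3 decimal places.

M = 5.292

d = 1/p = 1/0.03930″ = 25.445 pc.
m − M = 5 log₁₀(25.445) − 5 = 7.0280 − 5 = 2.0280.
M = m − (m − M) = 7.32 − 2.0280 = 5.292.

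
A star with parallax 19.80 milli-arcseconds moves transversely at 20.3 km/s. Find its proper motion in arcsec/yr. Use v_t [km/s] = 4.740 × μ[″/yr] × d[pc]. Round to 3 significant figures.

d = 1/p = 1/0.01980″ = 50.505 pc.
μ = v_t / (4.74 d) = 20.3 / (4.74 × 50.505) = 20.3 / 239.39 = 0.084799 ″/yr.

0.0848 arcsec/yr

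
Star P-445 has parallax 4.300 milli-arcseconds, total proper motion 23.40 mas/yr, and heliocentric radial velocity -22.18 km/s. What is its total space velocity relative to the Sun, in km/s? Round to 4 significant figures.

d = 1/p = 1/0.004300″ = 232.56 pc.
μ = 23.40 mas/yr = 0.02340 ″/yr.
v_t = 4.740 μ d = 4.740 × 0.02340 × 232.56 = 25.795 km/s.
v = √(v_r² + v_t²) = √((-22.18)² + 25.795²) = √1157.33 = 34.02 km/s.

34.02 km/s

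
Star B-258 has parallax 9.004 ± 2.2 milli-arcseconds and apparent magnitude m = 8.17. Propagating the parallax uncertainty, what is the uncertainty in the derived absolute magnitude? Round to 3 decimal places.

σ_M = 0.531 mag

M = m − 5 log₁₀ d + 5 = m + 5 log₁₀ p + 5, so ∂M/∂p = 5/(p ln 10).
σ_M = (5/ln 10) · (σ_p/p) = 2.1715 × 2.2/9.004 = 2.1715 × 0.24434 = 0.53058.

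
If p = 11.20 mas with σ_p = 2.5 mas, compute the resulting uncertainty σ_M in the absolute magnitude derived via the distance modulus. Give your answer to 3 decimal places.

M = m − 5 log₁₀ d + 5 = m + 5 log₁₀ p + 5, so ∂M/∂p = 5/(p ln 10).
σ_M = (5/ln 10) · (σ_p/p) = 2.1715 × 2.5/11.20 = 2.1715 × 0.22321 = 0.4847.

σ_M = 0.485 mag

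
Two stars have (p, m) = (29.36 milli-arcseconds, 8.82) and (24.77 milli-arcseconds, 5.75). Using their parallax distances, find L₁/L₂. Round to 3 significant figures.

d₁ = 1/p₁ = 1/0.02936″ = 34.06 pc; d₂ = 1/p₂ = 1/0.02477″ = 40.371 pc.
M₁ = m₁ − 5 log₁₀ d₁ + 5 = 8.82 − 7.6612 + 5 = 6.1588.
M₂ = 5.75 − 8.0303 + 5 = 2.7197.
L₁/L₂ = 10^(0.4(M₂ − M₁)) = 10^(0.4 × (-3.4391)) = 10^(-1.37564) = 0.042108.

L₁/L₂ = 0.0421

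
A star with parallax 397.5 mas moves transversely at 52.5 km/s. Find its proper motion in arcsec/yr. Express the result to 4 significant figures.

4.403 arcsec/yr

d = 1/p = 1/0.3975″ = 2.5157 pc.
μ = v_t / (4.74 d) = 52.5 / (4.74 × 2.5157) = 52.5 / 11.924 = 4.4029 ″/yr.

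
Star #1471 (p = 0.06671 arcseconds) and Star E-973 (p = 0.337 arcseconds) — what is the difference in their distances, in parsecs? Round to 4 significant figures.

12.02 pc

d_A = 1/0.06671″ = 14.99 pc; d_B = 1/0.3370″ = 2.9674 pc.
|d_B − d_A| = |2.9674 − 14.99| = 12.023 pc.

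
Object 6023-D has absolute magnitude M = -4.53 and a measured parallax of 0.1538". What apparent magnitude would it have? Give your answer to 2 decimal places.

m = -5.46

d = 1/p = 1/0.1538″ = 6.502 pc.
m − M = 5 log₁₀ d − 5 = 5 log₁₀(6.502) − 5 = 4.0652 − 5 = -0.9348.
m = M + (m − M) = -4.53 + (-0.9348) = -5.46.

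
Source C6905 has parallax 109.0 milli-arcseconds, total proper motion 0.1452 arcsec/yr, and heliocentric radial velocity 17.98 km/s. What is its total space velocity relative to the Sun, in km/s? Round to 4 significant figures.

19.06 km/s

d = 1/p = 1/0.1090″ = 9.1743 pc.
v_t = 4.740 μ d = 4.740 × 0.1452 × 9.1743 = 6.3142 km/s.
v = √(v_r² + v_t²) = √(17.98² + 6.3142²) = √363.15 = 19.056 km/s.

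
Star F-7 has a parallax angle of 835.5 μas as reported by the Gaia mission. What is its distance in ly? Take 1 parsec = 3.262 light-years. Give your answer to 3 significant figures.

p = 835.5 μas = 0.0008355 arcsec.
d = 1/p = 1/0.0008355 = 1196.9 pc.
In light-years: 1196.9 × 3.262 = 3904.3 ly.

3900 ly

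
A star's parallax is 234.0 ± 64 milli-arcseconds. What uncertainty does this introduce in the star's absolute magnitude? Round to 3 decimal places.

M = m − 5 log₁₀ d + 5 = m + 5 log₁₀ p + 5, so ∂M/∂p = 5/(p ln 10).
σ_M = (5/ln 10) · (σ_p/p) = 2.1715 × 64/234.0 = 2.1715 × 0.2735 = 0.59391.

σ_M = 0.594 mag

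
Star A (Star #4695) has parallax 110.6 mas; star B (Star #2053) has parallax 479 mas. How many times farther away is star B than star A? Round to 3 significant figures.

0.231

Since d = 1/p, d_B/d_A = p_A/p_B.
= 110.6 / 479 = 0.2309.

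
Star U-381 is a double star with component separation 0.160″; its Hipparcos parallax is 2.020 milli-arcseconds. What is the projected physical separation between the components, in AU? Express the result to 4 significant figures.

d = 1/p = 1/0.002020″ = 495.05 pc.
At distance d (pc), an angle of θ arcsec spans θ·d AU: s = 0.160 × 495.05 = 79.208 AU.

79.21 AU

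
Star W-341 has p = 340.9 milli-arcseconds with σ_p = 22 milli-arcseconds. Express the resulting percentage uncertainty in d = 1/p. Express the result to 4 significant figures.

6.454%

For d = 1/p, |σ_d/d| = |σ_p/p|.
σ_p/p = 22 / 340.9 = 0.064535 = 6.4535%.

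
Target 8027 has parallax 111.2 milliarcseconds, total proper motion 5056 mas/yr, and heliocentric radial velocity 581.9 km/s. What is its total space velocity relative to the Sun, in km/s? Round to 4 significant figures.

620.5 km/s

d = 1/p = 1/0.1112″ = 8.9928 pc.
μ = 5056 mas/yr = 5.056 ″/yr.
v_t = 4.740 μ d = 4.740 × 5.056 × 8.9928 = 215.52 km/s.
v = √(v_r² + v_t²) = √(581.9² + 215.52²) = √385056 = 620.53 km/s.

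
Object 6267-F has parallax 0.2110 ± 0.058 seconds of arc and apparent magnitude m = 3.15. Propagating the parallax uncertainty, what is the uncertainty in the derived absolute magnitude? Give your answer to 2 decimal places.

M = m − 5 log₁₀ d + 5 = m + 5 log₁₀ p + 5, so ∂M/∂p = 5/(p ln 10).
σ_M = (5/ln 10) · (σ_p/p) = 2.1715 × 0.058/0.2110 = 2.1715 × 0.27488 = 0.5969.

σ_M = 0.60 mag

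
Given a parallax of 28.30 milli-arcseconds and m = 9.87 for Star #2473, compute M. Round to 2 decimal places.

M = 7.13

d = 1/p = 1/0.02830″ = 35.336 pc.
m − M = 5 log₁₀(35.336) − 5 = 7.7411 − 5 = 2.7411.
M = m − (m − M) = 9.87 − 2.7411 = 7.13.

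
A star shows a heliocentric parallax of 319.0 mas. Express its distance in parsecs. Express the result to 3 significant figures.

3.13 pc

p = 319.0 mas = 0.3190 arcsec.
d = 1/p = 1/0.3190 = 3.1348 pc.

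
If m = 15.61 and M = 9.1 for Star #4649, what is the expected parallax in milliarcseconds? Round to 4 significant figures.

m − M = 15.61 − 9.1 = 6.51.
d = 10^((m−M)/5 + 1) = 10^2.302 = 200.45 pc.
p = 1/d = 1/200.45 = 0.0049888 arcsec = 4.9888 mas.

4.989 mas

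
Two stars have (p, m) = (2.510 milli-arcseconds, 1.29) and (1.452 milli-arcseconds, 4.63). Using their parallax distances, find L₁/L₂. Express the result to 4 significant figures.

d₁ = 1/p₁ = 1/0.002510″ = 398.41 pc; d₂ = 1/p₂ = 1/0.001452″ = 688.71 pc.
M₁ = m₁ − 5 log₁₀ d₁ + 5 = 1.29 − 13.0017 + 5 = -6.7117.
M₂ = 4.63 − 14.1902 + 5 = -4.5602.
L₁/L₂ = 10^(0.4(M₂ − M₁)) = 10^(0.4 × 2.1515) = 10^0.86060 = 7.2544.

L₁/L₂ = 7.254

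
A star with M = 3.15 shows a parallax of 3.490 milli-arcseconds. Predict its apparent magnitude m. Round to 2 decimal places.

d = 1/p = 1/0.003490″ = 286.53 pc.
m − M = 5 log₁₀ d − 5 = 5 log₁₀(286.53) − 5 = 12.2859 − 5 = 7.2859.
m = M + (m − M) = 3.15 + 7.2859 = 10.44.

m = 10.44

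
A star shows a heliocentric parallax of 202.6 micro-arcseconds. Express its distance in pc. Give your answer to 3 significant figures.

4940 pc

p = 202.6 micro-arcseconds = 0.0002026 arcsec.
d = 1/p = 1/0.0002026 = 4935.8 pc.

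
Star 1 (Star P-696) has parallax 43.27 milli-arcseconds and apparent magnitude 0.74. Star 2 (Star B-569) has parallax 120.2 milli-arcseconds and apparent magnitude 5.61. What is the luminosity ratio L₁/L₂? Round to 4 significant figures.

L₁/L₂ = 684.6

d₁ = 1/p₁ = 1/0.04327″ = 23.111 pc; d₂ = 1/p₂ = 1/0.1202″ = 8.3195 pc.
M₁ = m₁ − 5 log₁₀ d₁ + 5 = 0.74 − 6.8191 + 5 = -1.0791.
M₂ = 5.61 − 4.6005 + 5 = 6.0095.
L₁/L₂ = 10^(0.4(M₂ − M₁)) = 10^(0.4 × 7.0886) = 10^2.83544 = 684.6.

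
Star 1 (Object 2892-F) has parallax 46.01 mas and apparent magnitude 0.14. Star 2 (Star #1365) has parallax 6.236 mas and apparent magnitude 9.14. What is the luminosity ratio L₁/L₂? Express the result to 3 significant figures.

L₁/L₂ = 73.1

d₁ = 1/p₁ = 1/0.04601″ = 21.734 pc; d₂ = 1/p₂ = 1/0.006236″ = 160.36 pc.
M₁ = m₁ − 5 log₁₀ d₁ + 5 = 0.14 − 6.6857 + 5 = -1.5457.
M₂ = 9.14 − 11.0255 + 5 = 3.1145.
L₁/L₂ = 10^(0.4(M₂ − M₁)) = 10^(0.4 × 4.6602) = 10^1.86408 = 73.127.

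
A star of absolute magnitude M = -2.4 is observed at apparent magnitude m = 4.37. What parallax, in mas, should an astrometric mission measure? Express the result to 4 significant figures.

4.426 mas

m − M = 4.37 − (-2.4) = 6.77.
d = 10^((m−M)/5 + 1) = 10^2.354 = 225.94 pc.
p = 1/d = 1/225.94 = 0.004426 arcsec = 4.426 mas.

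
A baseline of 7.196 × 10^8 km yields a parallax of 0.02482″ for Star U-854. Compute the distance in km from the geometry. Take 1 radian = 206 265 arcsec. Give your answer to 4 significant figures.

5.980 × 10^15 km

θ = 0.02482″ = 0.02482/206265 = 1.2033 × 10^-7 rad.
d = B/θ = (7.196 × 10^8) / (1.2033 × 10^-7) = 5.9802 × 10^15 km.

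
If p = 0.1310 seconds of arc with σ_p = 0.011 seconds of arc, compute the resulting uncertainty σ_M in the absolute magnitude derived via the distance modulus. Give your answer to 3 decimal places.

M = m − 5 log₁₀ d + 5 = m + 5 log₁₀ p + 5, so ∂M/∂p = 5/(p ln 10).
σ_M = (5/ln 10) · (σ_p/p) = 2.1715 × 0.011/0.1310 = 2.1715 × 0.083969 = 0.18234.

σ_M = 0.182 mag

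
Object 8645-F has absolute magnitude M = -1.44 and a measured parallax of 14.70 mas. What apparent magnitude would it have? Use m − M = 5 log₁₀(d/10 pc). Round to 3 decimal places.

m = 2.723

d = 1/p = 1/0.01470″ = 68.027 pc.
m − M = 5 log₁₀ d − 5 = 5 log₁₀(68.027) − 5 = 9.1634 − 5 = 4.1634.
m = M + (m − M) = -1.44 + 4.1634 = 2.723.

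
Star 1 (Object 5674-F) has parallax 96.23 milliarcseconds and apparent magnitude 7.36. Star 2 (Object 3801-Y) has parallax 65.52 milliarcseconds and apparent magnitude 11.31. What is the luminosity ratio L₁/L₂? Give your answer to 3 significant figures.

L₁/L₂ = 17.6

d₁ = 1/p₁ = 1/0.09623″ = 10.392 pc; d₂ = 1/p₂ = 1/0.06552″ = 15.263 pc.
M₁ = m₁ − 5 log₁₀ d₁ + 5 = 7.36 − 5.0835 + 5 = 7.2765.
M₂ = 11.31 − 5.9182 + 5 = 10.3918.
L₁/L₂ = 10^(0.4(M₂ − M₁)) = 10^(0.4 × 3.1153) = 10^1.24612 = 17.625.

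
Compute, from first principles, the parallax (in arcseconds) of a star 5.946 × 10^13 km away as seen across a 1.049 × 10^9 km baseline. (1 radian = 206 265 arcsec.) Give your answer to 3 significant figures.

θ ≈ B/d = (1.049 × 10^9) / (5.946 × 10^13) = 1.7642 × 10^-5 rad.
In arcseconds: 1.7642 × 10^-5 × 206265 = 3.6389″.

3.64 arcsec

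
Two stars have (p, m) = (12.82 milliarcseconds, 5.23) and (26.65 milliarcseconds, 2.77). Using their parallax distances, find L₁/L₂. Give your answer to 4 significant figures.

d₁ = 1/p₁ = 1/0.01282″ = 78.003 pc; d₂ = 1/p₂ = 1/0.02665″ = 37.523 pc.
M₁ = m₁ − 5 log₁₀ d₁ + 5 = 5.23 − 9.4606 + 5 = 0.7694.
M₂ = 2.77 − 7.8715 + 5 = -0.1015.
L₁/L₂ = 10^(0.4(M₂ − M₁)) = 10^(0.4 × (-0.8709)) = 10^(-0.34836) = 0.44837.

L₁/L₂ = 0.4484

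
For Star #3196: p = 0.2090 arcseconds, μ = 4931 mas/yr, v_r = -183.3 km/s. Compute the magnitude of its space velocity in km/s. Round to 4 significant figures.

d = 1/p = 1/0.2090″ = 4.7847 pc.
μ = 4931 mas/yr = 4.931 ″/yr.
v_t = 4.740 μ d = 4.740 × 4.931 × 4.7847 = 111.83 km/s.
v = √(v_r² + v_t²) = √((-183.3)² + 111.83²) = √46104.8 = 214.72 km/s.

214.7 km/s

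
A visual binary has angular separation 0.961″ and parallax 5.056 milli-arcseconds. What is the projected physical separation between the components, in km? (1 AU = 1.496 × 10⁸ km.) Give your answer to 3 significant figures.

2.84 × 10^10 km

d = 1/p = 1/0.005056″ = 197.78 pc.
At distance d (pc), an angle of θ arcsec spans θ·d AU: s = 0.961 × 197.78 = 190.07 AU.
= 190.07 × 1.496 × 10⁸ km = 2.8434 × 10^10 km.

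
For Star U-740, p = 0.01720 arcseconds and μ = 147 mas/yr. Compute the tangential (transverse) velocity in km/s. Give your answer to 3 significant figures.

40.5 km/s

d = 1/p = 1/0.01720″ = 58.14 pc.
μ = 147 mas/yr = 0.147 ″/yr.
v_t = 4.74 × μ × d = 4.74 × 0.147 × 58.14 = 40.511 km/s.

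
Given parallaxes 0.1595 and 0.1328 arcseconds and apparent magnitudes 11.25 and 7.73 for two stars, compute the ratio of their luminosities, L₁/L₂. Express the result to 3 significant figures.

L₁/L₂ = 0.0271

d₁ = 1/p₁ = 1/0.1595″ = 6.2696 pc; d₂ = 1/p₂ = 1/0.1328″ = 7.5301 pc.
M₁ = m₁ − 5 log₁₀ d₁ + 5 = 11.25 − 3.9862 + 5 = 12.2638.
M₂ = 7.73 − 4.3840 + 5 = 8.3460.
L₁/L₂ = 10^(0.4(M₂ − M₁)) = 10^(0.4 × (-3.9178)) = 10^(-1.56712) = 0.027094.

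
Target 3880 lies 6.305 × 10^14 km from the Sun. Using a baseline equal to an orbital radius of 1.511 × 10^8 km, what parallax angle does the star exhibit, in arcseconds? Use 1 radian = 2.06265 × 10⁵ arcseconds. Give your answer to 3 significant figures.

θ ≈ B/d = (1.511 × 10^8) / (6.305 × 10^14) = 2.3965 × 10^-7 rad.
In arcseconds: 2.3965 × 10^-7 × 206265 = 0.049431″.

0.0494 arcsec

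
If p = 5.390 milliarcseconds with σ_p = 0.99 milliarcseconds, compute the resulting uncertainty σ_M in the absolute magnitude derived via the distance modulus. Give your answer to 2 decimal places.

M = m − 5 log₁₀ d + 5 = m + 5 log₁₀ p + 5, so ∂M/∂p = 5/(p ln 10).
σ_M = (5/ln 10) · (σ_p/p) = 2.1715 × 0.99/5.390 = 2.1715 × 0.18367 = 0.39884.

σ_M = 0.40 mag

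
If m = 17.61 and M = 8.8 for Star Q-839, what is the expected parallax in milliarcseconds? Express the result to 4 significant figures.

1.730 mas

m − M = 17.61 − 8.8 = 8.81.
d = 10^((m−M)/5 + 1) = 10^2.762 = 578.1 pc.
p = 1/d = 1/578.1 = 0.0017298 arcsec = 1.7298 mas.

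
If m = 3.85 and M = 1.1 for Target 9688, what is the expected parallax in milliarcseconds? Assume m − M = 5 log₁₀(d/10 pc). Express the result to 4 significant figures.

28.18 mas

m − M = 3.85 − 1.1 = 2.75.
d = 10^((m−M)/5 + 1) = 10^1.550 = 35.481 pc.
p = 1/d = 1/35.481 = 0.028184 arcsec = 28.184 mas.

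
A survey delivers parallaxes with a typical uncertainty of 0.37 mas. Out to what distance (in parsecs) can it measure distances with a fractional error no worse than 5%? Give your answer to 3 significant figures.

135 pc

σ_d/d = σ_p/p, so the condition is σ_p/p ≤ 0.05, i.e. p ≥ σ_p/0.05.
p_min = 0.37/0.05 = 7.4 mas = 0.0074 arcsec.
d_max = 1/p_min = 1/0.0074 = 135.14 pc.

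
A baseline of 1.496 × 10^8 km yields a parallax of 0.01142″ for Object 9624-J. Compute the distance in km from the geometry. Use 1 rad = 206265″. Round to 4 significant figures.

2.702 × 10^15 km

θ = 0.01142″ = 0.01142/206265 = 5.5366 × 10^-8 rad.
d = B/θ = (1.496 × 10^8) / (5.5366 × 10^-8) = 2.7020 × 10^15 km.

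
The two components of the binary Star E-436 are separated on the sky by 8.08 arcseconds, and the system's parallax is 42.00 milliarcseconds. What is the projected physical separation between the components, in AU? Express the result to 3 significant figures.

d = 1/p = 1/0.04200″ = 23.81 pc.
At distance d (pc), an angle of θ arcsec spans θ·d AU: s = 8.08 × 23.81 = 192.38 AU.

192 AU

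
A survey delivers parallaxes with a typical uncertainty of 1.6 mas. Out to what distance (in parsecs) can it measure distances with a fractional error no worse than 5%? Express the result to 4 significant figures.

σ_d/d = σ_p/p, so the condition is σ_p/p ≤ 0.05, i.e. p ≥ σ_p/0.05.
p_min = 1.6/0.05 = 32 mas = 0.032 arcsec.
d_max = 1/p_min = 1/0.032 = 31.25 pc.

31.25 pc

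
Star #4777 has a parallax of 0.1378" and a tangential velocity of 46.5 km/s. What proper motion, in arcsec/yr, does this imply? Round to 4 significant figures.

1.352 arcsec/yr

d = 1/p = 1/0.1378″ = 7.2569 pc.
μ = v_t / (4.74 d) = 46.5 / (4.74 × 7.2569) = 46.5 / 34.398 = 1.3518 ″/yr.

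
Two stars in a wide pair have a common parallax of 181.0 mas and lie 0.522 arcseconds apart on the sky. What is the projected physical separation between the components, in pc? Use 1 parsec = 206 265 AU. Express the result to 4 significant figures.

d = 1/p = 1/0.1810″ = 5.5249 pc.
At distance d (pc), an angle of θ arcsec spans θ·d AU: s = 0.522 × 5.5249 = 2.884 AU.
= 2.884 / 206265 = 1.3982 × 10^-5 pc.

1.398 × 10^-5 pc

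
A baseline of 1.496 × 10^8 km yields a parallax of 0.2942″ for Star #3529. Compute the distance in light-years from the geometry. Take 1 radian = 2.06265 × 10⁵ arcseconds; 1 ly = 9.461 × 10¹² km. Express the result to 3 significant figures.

θ = 0.2942″ = 0.2942/206265 = 1.4263 × 10^-6 rad.
d = B/θ = (1.496 × 10^8) / (1.4263 × 10^-6) = 1.0489 × 10^14 km = (1.0489 × 10^14) / (9.461 × 10^12) ly = 11.087 ly.

11.1 ly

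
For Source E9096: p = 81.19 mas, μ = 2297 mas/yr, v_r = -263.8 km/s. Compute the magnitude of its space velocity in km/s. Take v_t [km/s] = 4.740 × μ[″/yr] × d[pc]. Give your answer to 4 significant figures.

d = 1/p = 1/0.08119″ = 12.317 pc.
μ = 2297 mas/yr = 2.297 ″/yr.
v_t = 4.740 μ d = 4.740 × 2.297 × 12.317 = 134.1 km/s.
v = √(v_r² + v_t²) = √((-263.8)² + 134.1²) = √87573.3 = 295.93 km/s.

295.9 km/s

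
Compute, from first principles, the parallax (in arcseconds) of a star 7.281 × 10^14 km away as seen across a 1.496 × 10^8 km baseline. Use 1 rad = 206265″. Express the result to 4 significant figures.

θ ≈ B/d = (1.496 × 10^8) / (7.281 × 10^14) = 2.0547 × 10^-7 rad.
In arcseconds: 2.0547 × 10^-7 × 206265 = 0.042381″.

0.04238 arcsec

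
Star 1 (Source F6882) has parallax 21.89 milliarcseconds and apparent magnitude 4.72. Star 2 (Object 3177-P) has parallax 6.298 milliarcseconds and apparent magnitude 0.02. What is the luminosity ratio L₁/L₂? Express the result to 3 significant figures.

L₁/L₂ = 0.00109

d₁ = 1/p₁ = 1/0.02189″ = 45.683 pc; d₂ = 1/p₂ = 1/0.006298″ = 158.78 pc.
M₁ = m₁ − 5 log₁₀ d₁ + 5 = 4.72 − 8.2988 + 5 = 1.4212.
M₂ = 0.02 − 11.0040 + 5 = -5.9840.
L₁/L₂ = 10^(0.4(M₂ − M₁)) = 10^(0.4 × (-7.4052)) = 10^(-2.96208) = 0.0010912.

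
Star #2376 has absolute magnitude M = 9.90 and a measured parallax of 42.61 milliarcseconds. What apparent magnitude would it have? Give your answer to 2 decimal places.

m = 11.75

d = 1/p = 1/0.04261″ = 23.469 pc.
m − M = 5 log₁₀ d − 5 = 5 log₁₀(23.469) − 5 = 6.8525 − 5 = 1.8525.
m = M + (m − M) = 9.90 + 1.8525 = 11.75.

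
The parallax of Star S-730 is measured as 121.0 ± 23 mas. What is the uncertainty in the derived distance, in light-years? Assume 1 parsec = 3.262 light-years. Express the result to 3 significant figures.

5.12 ly

d = 1/p, so σ_d = σ_p / p².
σ_d = 0.0230 / (0.1210)² = 0.0230 / 0.014641 = 1.5709 pc = 1.5709 × 3.262 ly = 5.1243 ly.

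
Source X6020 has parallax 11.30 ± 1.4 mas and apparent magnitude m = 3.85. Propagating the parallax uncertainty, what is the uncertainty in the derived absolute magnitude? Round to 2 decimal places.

σ_M = 0.27 mag

M = m − 5 log₁₀ d + 5 = m + 5 log₁₀ p + 5, so ∂M/∂p = 5/(p ln 10).
σ_M = (5/ln 10) · (σ_p/p) = 2.1715 × 1.4/11.30 = 2.1715 × 0.12389 = 0.26903.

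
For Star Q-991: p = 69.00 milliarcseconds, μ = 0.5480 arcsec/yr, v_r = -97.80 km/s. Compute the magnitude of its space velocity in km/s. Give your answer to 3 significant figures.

105 km/s

d = 1/p = 1/0.06900″ = 14.493 pc.
v_t = 4.740 μ d = 4.740 × 0.5480 × 14.493 = 37.646 km/s.
v = √(v_r² + v_t²) = √((-97.80)² + 37.646²) = √10982.1 = 104.8 km/s.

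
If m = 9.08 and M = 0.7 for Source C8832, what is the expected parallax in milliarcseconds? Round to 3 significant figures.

m − M = 9.08 − 0.7 = 8.38.
d = 10^((m−M)/5 + 1) = 10^2.676 = 474.24 pc.
p = 1/d = 1/474.24 = 0.0021086 arcsec = 2.1086 mas.

2.11 mas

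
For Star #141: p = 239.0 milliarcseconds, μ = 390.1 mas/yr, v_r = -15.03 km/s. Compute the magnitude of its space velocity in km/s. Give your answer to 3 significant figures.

16.9 km/s

d = 1/p = 1/0.2390″ = 4.1841 pc.
μ = 390.1 mas/yr = 0.3901 ″/yr.
v_t = 4.740 μ d = 4.740 × 0.3901 × 4.1841 = 7.7367 km/s.
v = √(v_r² + v_t²) = √((-15.03)² + 7.7367²) = √285.757 = 16.904 km/s.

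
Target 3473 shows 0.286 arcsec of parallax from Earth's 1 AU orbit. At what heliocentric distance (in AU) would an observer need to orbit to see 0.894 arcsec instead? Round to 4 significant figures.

3.126 AU

Parallax scales linearly with baseline: p ∝ B, so B = p_target / p_Earth × 1 AU.
B = 0.894 / 0.286 = 3.1259 AU.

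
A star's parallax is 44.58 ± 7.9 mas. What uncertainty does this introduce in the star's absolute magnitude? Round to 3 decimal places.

M = m − 5 log₁₀ d + 5 = m + 5 log₁₀ p + 5, so ∂M/∂p = 5/(p ln 10).
σ_M = (5/ln 10) · (σ_p/p) = 2.1715 × 7.9/44.58 = 2.1715 × 0.17721 = 0.38481.

σ_M = 0.385 mag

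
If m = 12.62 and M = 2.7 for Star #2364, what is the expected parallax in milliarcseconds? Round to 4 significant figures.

1.038 mas

m − M = 12.62 − 2.7 = 9.92.
d = 10^((m−M)/5 + 1) = 10^2.984 = 963.83 pc.
p = 1/d = 1/963.83 = 0.0010375 arcsec = 1.0375 mas.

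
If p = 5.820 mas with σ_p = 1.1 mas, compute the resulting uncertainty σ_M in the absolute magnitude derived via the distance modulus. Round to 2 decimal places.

σ_M = 0.41 mag

M = m − 5 log₁₀ d + 5 = m + 5 log₁₀ p + 5, so ∂M/∂p = 5/(p ln 10).
σ_M = (5/ln 10) · (σ_p/p) = 2.1715 × 1.1/5.820 = 2.1715 × 0.189 = 0.41041.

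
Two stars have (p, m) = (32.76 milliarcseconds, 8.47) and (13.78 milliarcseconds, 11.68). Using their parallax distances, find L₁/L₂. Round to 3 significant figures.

L₁/L₂ = 3.40

d₁ = 1/p₁ = 1/0.03276″ = 30.525 pc; d₂ = 1/p₂ = 1/0.01378″ = 72.569 pc.
M₁ = m₁ − 5 log₁₀ d₁ + 5 = 8.47 − 7.4233 + 5 = 6.0467.
M₂ = 11.68 − 9.3038 + 5 = 7.3762.
L₁/L₂ = 10^(0.4(M₂ − M₁)) = 10^(0.4 × 1.3295) = 10^0.53180 = 3.4025.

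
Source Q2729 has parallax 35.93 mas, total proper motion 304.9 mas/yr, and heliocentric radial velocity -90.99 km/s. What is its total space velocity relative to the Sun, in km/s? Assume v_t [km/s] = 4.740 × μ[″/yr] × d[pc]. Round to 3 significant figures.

99.5 km/s

d = 1/p = 1/0.03593″ = 27.832 pc.
μ = 304.9 mas/yr = 0.3049 ″/yr.
v_t = 4.740 μ d = 4.740 × 0.3049 × 27.832 = 40.224 km/s.
v = √(v_r² + v_t²) = √((-90.99)² + 40.224²) = √9897.15 = 99.484 km/s.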